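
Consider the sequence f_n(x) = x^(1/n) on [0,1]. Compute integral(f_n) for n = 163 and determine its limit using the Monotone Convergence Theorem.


At n = 163: f_163(x) = x^(1/163).
Step 1: integral(x^(1/163), 0, 1) = [x^(1/163+1) / (1/163+1)] from 0 to 1
     = 1 / (1/163 + 1) = 1 / ((163+1)/163) = 163/(163+1)
     = 163/164 = 0.993902
Step 2: As n -> infinity, f_n(x) = x^(1/n) -> 1 for x in (0,1], and f_n is increasing in n.
By MCT, lim_n integral(f_n) = integral(lim_n f_n) = integral(1, 0, 1) = 1.
Step 3: Verify convergence: 163/164 = 0.993902 -> 1


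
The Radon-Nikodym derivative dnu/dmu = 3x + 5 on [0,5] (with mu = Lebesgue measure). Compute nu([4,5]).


nu(A) = integral_A (dnu/dmu) dmu = integral_4^5 (3x + 5) dx
Step 1: Antiderivative F(x) = (3/2)x^2 + 5x
Step 2: F(5) = (3/2)*5^2 + 5*5 = 37.5 + 25 = 62.5
Step 3: F(4) = (3/2)*4^2 + 5*4 = 24 + 20 = 44
Step 4: nu([4,5]) = F(5) - F(4) = 62.5 - 44 = 18.5


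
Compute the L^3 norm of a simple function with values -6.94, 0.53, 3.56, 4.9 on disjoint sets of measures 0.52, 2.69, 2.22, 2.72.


Step 1: Compute |f_i|^3 for each value:
  |-6.94|^3 = 334.255384
  |0.53|^3 = 0.148877
  |3.56|^3 = 45.118016
  |4.9|^3 = 117.649
Step 2: Multiply by measures and sum:
  334.255384 * 0.52 = 173.8128
  0.148877 * 2.69 = 0.400479
  45.118016 * 2.22 = 100.161996
  117.649 * 2.72 = 320.00528
Sum = 173.8128 + 0.400479 + 100.161996 + 320.00528 = 594.380554
Step 3: Take the p-th root:
||f||_3 = (594.380554)^(1/3) = 8.407913


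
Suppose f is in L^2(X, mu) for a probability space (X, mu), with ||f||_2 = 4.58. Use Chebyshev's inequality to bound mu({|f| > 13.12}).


Chebyshev/Markov inequality: mu(|f| > eps) <= (||f||_p / eps)^p
Step 1: ||f||_2 / eps = 4.58 / 13.12 = 0.349085
Step 2: Raise to power p = 2:
  (0.349085)^2 = 0.121861
Step 3: Therefore mu(|f| > 13.12) <= 0.121861


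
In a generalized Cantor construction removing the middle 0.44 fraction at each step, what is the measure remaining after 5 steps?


Step 1: At each step, fraction remaining = 1 - 0.44 = 0.56
Step 2: After 5 steps, measure = (0.56)^5
Step 3: Computing the power step by step:
  After step 1: 0.56
  After step 2: 0.3136
  After step 3: 0.175616
  After step 4: 0.098345
  After step 5: 0.055073
Result = 0.055073


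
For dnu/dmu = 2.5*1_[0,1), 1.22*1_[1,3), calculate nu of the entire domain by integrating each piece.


Integrate each piece of the Radon-Nikodym derivative:
Step 1: integral_0^1 2.5 dx = 2.5*(1-0) = 2.5*1 = 2.5
Step 2: integral_1^3 1.22 dx = 1.22*(3-1) = 1.22*2 = 2.44
Total: 2.5 + 2.44 = 4.94


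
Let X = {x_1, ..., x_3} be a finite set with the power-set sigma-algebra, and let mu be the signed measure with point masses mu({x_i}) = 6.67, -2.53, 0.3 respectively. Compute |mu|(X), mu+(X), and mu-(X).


Step 1: Every measurable set is a union of atoms (the cells / points), so a Hahn decomposition is
  obtained by grouping atoms by sign: P = union of atoms with mu > 0, N = union of the remaining atoms.
  Atoms in P (indices): 1, 3;  atoms in N (indices): 2
  Positive values: 6.67, 0.3
  Negative values: -2.53
Step 2: mu+(X) = mu(P) = sum of positive atom values = 6.97
Step 3: mu-(X) = -mu(N) = sum of |negative atom values| = 2.53
Step 4: |mu|(X) = mu+(X) + mu-(X) = 6.97 + 2.53 = 9.5


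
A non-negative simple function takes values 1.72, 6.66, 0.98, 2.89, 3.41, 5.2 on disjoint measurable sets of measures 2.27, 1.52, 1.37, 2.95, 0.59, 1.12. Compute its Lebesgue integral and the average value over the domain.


Step 1: Integral = sum(value_i * measure_i)
= 1.72*2.27 + 6.66*1.52 + 0.98*1.37 + 2.89*2.95 + 3.41*0.59 + 5.2*1.12
= 3.9044 + 10.1232 + 1.3426 + 8.5255 + 2.0119 + 5.824
= 31.7316
Step 2: Total measure of domain = 2.27 + 1.52 + 1.37 + 2.95 + 0.59 + 1.12 = 9.82
Step 3: Average value = 31.7316 / 9.82 = 3.231324


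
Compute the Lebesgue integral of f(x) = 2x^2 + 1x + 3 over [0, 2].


The Lebesgue integral of a Riemann-integrable function agrees with the Riemann integral.
Antiderivative F(x) = (2/3)x^3 + (1/2)x^2 + 3x
F(2) = (2/3)*2^3 + (1/2)*2^2 + 3*2
     = (2/3)*8 + (1/2)*4 + 3*2
     = 5.333333 + 2 + 6
     = 13.333333
F(0) = 0.0
Integral = F(2) - F(0) = 13.333333 - 0.0 = 13.333333


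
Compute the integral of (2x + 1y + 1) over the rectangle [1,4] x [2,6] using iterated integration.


By Fubini, integrate in x first, then y.
Step 1: Fix y, integrate over x in [1,4]:
  integral(2x + 1y + 1, x=1..4)
  = 2*(4^2 - 1^2)/2 + (1y + 1)*(4 - 1)
  = 15 + (1y + 1)*3
  = 15 + 3y + 3
  = 18 + 3y
Step 2: Integrate over y in [2,6]:
  integral(18 + 3y, y=2..6)
  = 18*4 + 3*(6^2 - 2^2)/2
  = 72 + 48
  = 120


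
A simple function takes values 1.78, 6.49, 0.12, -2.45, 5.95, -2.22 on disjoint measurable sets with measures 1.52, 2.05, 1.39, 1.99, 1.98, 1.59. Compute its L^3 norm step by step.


Step 1: Compute |f_i|^3 for each value:
  |1.78|^3 = 5.639752
  |6.49|^3 = 273.359449
  |0.12|^3 = 0.001728
  |-2.45|^3 = 14.706125
  |5.95|^3 = 210.644875
  |-2.22|^3 = 10.941048
Step 2: Multiply by measures and sum:
  5.639752 * 1.52 = 8.572423
  273.359449 * 2.05 = 560.38687
  0.001728 * 1.39 = 0.002402
  14.706125 * 1.99 = 29.265189
  210.644875 * 1.98 = 417.076853
  10.941048 * 1.59 = 17.396266
Sum = 8.572423 + 560.38687 + 0.002402 + 29.265189 + 417.076853 + 17.396266 = 1032.700003
Step 3: Take the p-th root:
||f||_3 = (1032.700003)^(1/3) = 10.107833


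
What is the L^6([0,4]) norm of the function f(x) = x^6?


Step 1: ||f||_6 = (integral_0^4 |x^6|^6 dx)^(1/6)
     = (integral_0^4 x^36 dx)^(1/6)
Step 2: integral_0^4 x^36 dx = [x^37/(37)] from 0 to 4 = 4^37/37
     = 18889465931478580854784/37 = 5.105261e+20
Step 3: ||f||_6 = (5.105261e+20)^(1/6) = 2827.068463


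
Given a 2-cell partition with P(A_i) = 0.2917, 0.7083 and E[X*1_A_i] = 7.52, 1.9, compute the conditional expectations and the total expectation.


For each cell A_i: E[X|A_i] = E[X*1_A_i] / P(A_i)
Step 1: E[X|A_1] = 7.52 / 0.2917 = 25.779911
Step 2: E[X|A_2] = 1.9 / 0.7083 = 2.682479
Verification: E[X] = sum E[X*1_A_i] = 7.52 + 1.9 = 9.42


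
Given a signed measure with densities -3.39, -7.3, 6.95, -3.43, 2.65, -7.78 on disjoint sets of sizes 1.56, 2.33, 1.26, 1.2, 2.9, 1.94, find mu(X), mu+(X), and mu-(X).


Step 1: Compute signed measure on each set:
  Set 1: -3.39 * 1.56 = -5.2884
  Set 2: -7.3 * 2.33 = -17.009
  Set 3: 6.95 * 1.26 = 8.757
  Set 4: -3.43 * 1.2 = -4.116
  Set 5: 2.65 * 2.9 = 7.685
  Set 6: -7.78 * 1.94 = -15.0932
Step 2: Total signed measure = (-5.2884) + (-17.009) + (8.757) + (-4.116) + (7.685) + (-15.0932)
     = -25.0646
Step 3: Positive part mu+(X) = sum of positive contributions = 16.442
Step 4: Negative part mu-(X) = |sum of negative contributions| = 41.5066


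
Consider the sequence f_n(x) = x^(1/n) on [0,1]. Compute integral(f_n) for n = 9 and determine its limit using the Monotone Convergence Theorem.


At n = 9: f_9(x) = x^(1/9).
Step 1: integral(x^(1/9), 0, 1) = [x^(1/9+1) / (1/9+1)] from 0 to 1
     = 1 / (1/9 + 1) = 1 / ((9+1)/9) = 9/(9+1)
     = 9/10 = 0.9
Step 2: As n -> infinity, f_n(x) = x^(1/n) -> 1 for x in (0,1], and f_n is increasing in n.
By MCT, lim_n integral(f_n) = integral(lim_n f_n) = integral(1, 0, 1) = 1.
Step 3: Verify convergence: 9/10 = 0.9 -> 1


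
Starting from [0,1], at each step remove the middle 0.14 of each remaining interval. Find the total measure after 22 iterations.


Step 1: At each step, fraction remaining = 1 - 0.14 = 0.86
Step 2: After 22 steps, measure = (0.86)^22
Result = 0.036221


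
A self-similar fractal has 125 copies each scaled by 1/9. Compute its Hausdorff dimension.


For a self-similar set with N copies scaled by 1/r:
dim_H = log(N)/log(r) = log(125)/log(9)
= 4.828314/2.197225
= 2.19746


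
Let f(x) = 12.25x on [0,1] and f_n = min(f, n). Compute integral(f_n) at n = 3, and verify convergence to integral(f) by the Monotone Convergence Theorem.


f(x) = 12.25x on [0,1]; f_n(x) = min(12.25x, n). At n = 3:
Step 1: f(x) reaches 3 at x = 3/12.25 = 0.244898
Step 2: integral(f_3) = integral(12.25x, 0, 0.244898) + integral(3, 0.244898, 1)
       = 12.25*0.244898^2/2 + 3*(1 - 0.244898)
       = 0.367347 + 2.265306
       = 2.632653
Step 3: As n -> infinity, f_n increases to f, so by MCT integral(f_n) -> integral(f) = 12.25/2 = 6.125.
Convergence: integral(f_3) = 2.632653 -> 6.125 as n -> infinity


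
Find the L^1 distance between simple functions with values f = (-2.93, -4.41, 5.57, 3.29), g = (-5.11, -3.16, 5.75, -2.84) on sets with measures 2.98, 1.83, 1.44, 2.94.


Step 1: Compute differences f_i - g_i:
  -2.93 - -5.11 = 2.18
  -4.41 - -3.16 = -1.25
  5.57 - 5.75 = -0.18
  3.29 - -2.84 = 6.13
Step 2: Compute |diff|^1 * measure for each set:
  |2.18|^1 * 2.98 = 2.18 * 2.98 = 6.4964
  |-1.25|^1 * 1.83 = 1.25 * 1.83 = 2.2875
  |-0.18|^1 * 1.44 = 0.18 * 1.44 = 0.2592
  |6.13|^1 * 2.94 = 6.13 * 2.94 = 18.0222
Step 3: Sum = 27.0653
Step 4: ||f-g||_1 = (27.0653)^(1/1) = 27.0653


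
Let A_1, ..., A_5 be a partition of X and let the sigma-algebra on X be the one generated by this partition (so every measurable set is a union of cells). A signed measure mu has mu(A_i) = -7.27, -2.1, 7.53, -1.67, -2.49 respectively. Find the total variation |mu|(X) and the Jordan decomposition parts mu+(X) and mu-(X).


Step 1: Every measurable set is a union of atoms (the cells / points), so a Hahn decomposition is
  obtained by grouping atoms by sign: P = union of atoms with mu > 0, N = union of the remaining atoms.
  Atoms in P (indices): 3;  atoms in N (indices): 1, 2, 4, 5
  Positive values: 7.53
  Negative values: -7.27, -2.1, -1.67, -2.49
Step 2: mu+(X) = mu(P) = sum of positive atom values = 7.53
Step 3: mu-(X) = -mu(N) = sum of |negative atom values| = 13.53
Step 4: |mu|(X) = mu+(X) + mu-(X) = 7.53 + 13.53 = 21.06


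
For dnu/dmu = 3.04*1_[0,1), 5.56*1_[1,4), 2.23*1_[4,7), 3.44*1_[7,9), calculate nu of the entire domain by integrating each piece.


Integrate each piece of the Radon-Nikodym derivative:
Step 1: integral_0^1 3.04 dx = 3.04*(1-0) = 3.04*1 = 3.04
Step 2: integral_1^4 5.56 dx = 5.56*(4-1) = 5.56*3 = 16.68
Step 3: integral_4^7 2.23 dx = 2.23*(7-4) = 2.23*3 = 6.69
Step 4: integral_7^9 3.44 dx = 3.44*(9-7) = 3.44*2 = 6.88
Total: 3.04 + 16.68 + 6.69 + 6.88 = 33.29


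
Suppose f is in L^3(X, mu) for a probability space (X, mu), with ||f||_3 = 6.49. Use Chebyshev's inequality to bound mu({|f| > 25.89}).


Chebyshev/Markov inequality: mu(|f| > eps) <= (||f||_p / eps)^p
Step 1: ||f||_3 / eps = 6.49 / 25.89 = 0.250676
Step 2: Raise to power p = 3:
  (0.250676)^3 = 0.015752
Step 3: Therefore mu(|f| > 25.89) <= 0.015752


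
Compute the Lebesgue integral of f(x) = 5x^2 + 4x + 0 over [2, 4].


The Lebesgue integral of a Riemann-integrable function agrees with the Riemann integral.
Antiderivative F(x) = (5/3)x^3 + (4/2)x^2 + 0x
F(4) = (5/3)*4^3 + (4/2)*4^2 + 0*4
     = (5/3)*64 + (4/2)*16 + 0*4
     = 106.666667 + 32 + 0
     = 138.666667
F(2) = 21.333333
Integral = F(4) - F(2) = 138.666667 - 21.333333 = 117.333333


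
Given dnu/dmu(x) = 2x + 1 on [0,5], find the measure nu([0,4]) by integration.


nu(A) = integral_A (dnu/dmu) dmu = integral_0^4 (2x + 1) dx
Step 1: Antiderivative F(x) = (2/2)x^2 + 1x
Step 2: F(4) = (2/2)*4^2 + 1*4 = 16 + 4 = 20
Step 3: F(0) = (2/2)*0^2 + 1*0 = 0.0 + 0 = 0.0
Step 4: nu([0,4]) = F(4) - F(0) = 20 - 0.0 = 20


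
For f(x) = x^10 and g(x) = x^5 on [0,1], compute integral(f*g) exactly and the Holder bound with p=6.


Step 1: Exact integral of f*g = integral(x^15, 0, 1) = 1/16
     = 0.0625
Step 2: Holder bound with p=6, q=1.2:
  ||f||_p = (integral x^60 dx)^(1/6) = (1/61)^(1/6) = 0.504017
  ||g||_q = (integral x^6 dx)^(1/1.2) = (1/7)^(1/1.2) = 0.197584
Step 3: Holder bound = ||f||_p * ||g||_q = 0.504017 * 0.197584 = 0.099586
Verification: 0.0625 <= 0.099586 (Holder holds)


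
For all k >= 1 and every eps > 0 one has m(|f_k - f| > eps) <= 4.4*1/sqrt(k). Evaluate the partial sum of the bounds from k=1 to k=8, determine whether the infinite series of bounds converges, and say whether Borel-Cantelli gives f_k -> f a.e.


Step 1: List the terms 4.4*1/sqrt(k) for k = 1 to 8:
  k=1: 4.4
  k=2: 3.11127
  k=3: 2.540341
  k=4: 2.2
  k=5: 1.96774
  k=6: 1.796292
  k=7: 1.663044
  k=8: 1.555635
Step 2: Partial sum = 4.4 + 3.11127 + 2.540341 + 2.2 + 1.96774 + 1.796292 + 1.663044 + 1.555635
     = 19.234322
Step 3: The full series sum_(k>=1) 4.4*1/sqrt(k) diverges (p-series with p = 1/2 <= 1; a nonzero constant multiple of a divergent series diverges).
Step 4: The (first) Borel-Cantelli lemma requires a summable sequence of measures, so it does not apply here;
        from this bound alone no conclusion about a.e. convergence can be drawn (convergence in measure still
        gives an a.e.-convergent subsequence, but not a.e. convergence of the whole sequence).
Conclusion: series diverges; Borel-Cantelli is inconclusive about a.e. convergence of f_k.


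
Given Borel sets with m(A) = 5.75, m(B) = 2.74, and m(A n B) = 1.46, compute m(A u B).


By inclusion-exclusion: m(A u B) = m(A) + m(B) - m(A n B)
= 5.75 + 2.74 - 1.46
= 7.03


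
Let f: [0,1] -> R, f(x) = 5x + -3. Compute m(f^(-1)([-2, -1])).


f^(-1)([-2, -1]) = {x : -2 <= 5x + -3 <= -1}
Solving: (-2 - -3)/5 <= x <= (-1 - -3)/5
= [0.2, 0.4]
Intersecting with [0,1]: [0.2, 0.4]
Measure = 0.4 - 0.2 = 0.2


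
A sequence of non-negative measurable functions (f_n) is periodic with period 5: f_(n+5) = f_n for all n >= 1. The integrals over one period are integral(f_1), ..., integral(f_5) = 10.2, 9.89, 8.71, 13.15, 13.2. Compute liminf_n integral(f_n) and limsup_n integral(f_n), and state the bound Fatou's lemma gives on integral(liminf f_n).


The sequence (integral(f_n)) is periodic with period 5, repeating the values 10.2, 9.89, 8.71, 13.15, 13.2 indefinitely.
Step 1: For a periodic sequence, every tail (a_m, a_(m+1), ...) contains all 5 period values infinitely often.
Step 2: Hence inf of every tail = min of the period values = min(10.2, 9.89, 8.71, 13.15, 13.2) = 8.71.
        liminf_n integral(f_n) = sup over m of (inf of tail from m) = 8.71.
Step 3: Similarly sup of every tail = max of the period values = 13.2.
        limsup_n integral(f_n) = 13.2.
Step 4: Fatou's lemma: integral(liminf_n f_n) <= liminf_n integral(f_n) = 8.71.
        So the integral of the pointwise liminf is at most 8.71.


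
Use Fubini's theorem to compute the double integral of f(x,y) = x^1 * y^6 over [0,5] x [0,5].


By Fubini's theorem, the double integral factors as a product of single integrals:
Step 1: integral_0^5 x^1 dx = [x^2/2] from 0 to 5
     = 5^2/2 = 12.5
Step 2: integral_0^5 y^6 dy = [y^7/7] from 0 to 5
     = 5^7/7 = 11160.714286
Step 3: Double integral = 12.5 * 11160.714286 = 139508.928571


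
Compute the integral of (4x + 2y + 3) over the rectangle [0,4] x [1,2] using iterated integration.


By Fubini, integrate in x first, then y.
Step 1: Fix y, integrate over x in [0,4]:
  integral(4x + 2y + 3, x=0..4)
  = 4*(4^2 - 0^2)/2 + (2y + 3)*(4 - 0)
  = 32 + (2y + 3)*4
  = 32 + 8y + 12
  = 44 + 8y
Step 2: Integrate over y in [1,2]:
  integral(44 + 8y, y=1..2)
  = 44*1 + 8*(2^2 - 1^2)/2
  = 44 + 12
  = 56


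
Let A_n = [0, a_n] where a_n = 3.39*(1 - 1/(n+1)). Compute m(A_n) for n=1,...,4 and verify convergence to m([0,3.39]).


By continuity of measure from below: if A_n increases to A, then m(A_n) -> m(A).
Here A = [0, 3.39], so m(A) = 3.39
Step 1: a_1 = 3.39*(1 - 1/2) = 1.695, m(A_1) = 1.695
Step 2: a_2 = 3.39*(1 - 1/3) = 2.26, m(A_2) = 2.26
Step 3: a_3 = 3.39*(1 - 1/4) = 2.5425, m(A_3) = 2.5425
Step 4: a_4 = 3.39*(1 - 1/5) = 2.712, m(A_4) = 2.712
Limit: m(A_n) -> m([0,3.39]) = 3.39


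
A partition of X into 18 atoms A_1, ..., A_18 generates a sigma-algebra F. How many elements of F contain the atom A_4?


Each element of F is a union of some subset S of the 18 atoms.
The element contains A_4 iff A_4 is in S.
So we count subsets S of {A_1,...,A_18} with A_4 in S: choose freely among the other 17 atoms.
Count = 2^(18-1) = 2^17 = 131072.


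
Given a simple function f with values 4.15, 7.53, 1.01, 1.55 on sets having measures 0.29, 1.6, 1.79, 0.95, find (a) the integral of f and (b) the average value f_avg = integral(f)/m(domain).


Step 1: Integral = sum(value_i * measure_i)
= 4.15*0.29 + 7.53*1.6 + 1.01*1.79 + 1.55*0.95
= 1.2035 + 12.048 + 1.8079 + 1.4725
= 16.5319
Step 2: Total measure of domain = 0.29 + 1.6 + 1.79 + 0.95 = 4.63
Step 3: Average value = 16.5319 / 4.63 = 3.570605


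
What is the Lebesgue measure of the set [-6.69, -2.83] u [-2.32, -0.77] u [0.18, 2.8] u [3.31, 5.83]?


For pairwise disjoint intervals, m(union) = sum of lengths.
= (-2.83 - -6.69) + (-0.77 - -2.32) + (2.8 - 0.18) + (5.83 - 3.31)
= 3.86 + 1.55 + 2.62 + 2.52
= 10.55


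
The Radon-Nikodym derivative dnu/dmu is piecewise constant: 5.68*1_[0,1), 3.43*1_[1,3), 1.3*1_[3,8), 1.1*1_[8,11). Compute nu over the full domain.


Integrate each piece of the Radon-Nikodym derivative:
Step 1: integral_0^1 5.68 dx = 5.68*(1-0) = 5.68*1 = 5.68
Step 2: integral_1^3 3.43 dx = 3.43*(3-1) = 3.43*2 = 6.86
Step 3: integral_3^8 1.3 dx = 1.3*(8-3) = 1.3*5 = 6.5
Step 4: integral_8^11 1.1 dx = 1.1*(11-8) = 1.1*3 = 3.3
Total: 5.68 + 6.86 + 6.5 + 3.3 = 22.34


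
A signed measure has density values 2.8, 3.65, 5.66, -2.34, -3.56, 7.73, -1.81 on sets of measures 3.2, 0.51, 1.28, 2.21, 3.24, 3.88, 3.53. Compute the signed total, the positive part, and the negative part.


Step 1: Compute signed measure on each set:
  Set 1: 2.8 * 3.2 = 8.96
  Set 2: 3.65 * 0.51 = 1.8615
  Set 3: 5.66 * 1.28 = 7.2448
  Set 4: -2.34 * 2.21 = -5.1714
  Set 5: -3.56 * 3.24 = -11.5344
  Set 6: 7.73 * 3.88 = 29.9924
  Set 7: -1.81 * 3.53 = -6.3893
Step 2: Total signed measure = (8.96) + (1.8615) + (7.2448) + (-5.1714) + (-11.5344) + (29.9924) + (-6.3893)
     = 24.9636
Step 3: Positive part mu+(X) = sum of positive contributions = 48.0587
Step 4: Negative part mu-(X) = |sum of negative contributions| = 23.0951


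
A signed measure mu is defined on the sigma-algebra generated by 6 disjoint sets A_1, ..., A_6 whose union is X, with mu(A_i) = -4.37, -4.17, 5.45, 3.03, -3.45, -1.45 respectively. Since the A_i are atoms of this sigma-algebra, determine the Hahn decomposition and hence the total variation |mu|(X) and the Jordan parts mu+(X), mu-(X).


Step 1: Every measurable set is a union of atoms (the cells / points), so a Hahn decomposition is
  obtained by grouping atoms by sign: P = union of atoms with mu > 0, N = union of the remaining atoms.
  Atoms in P (indices): 3, 4;  atoms in N (indices): 1, 2, 5, 6
  Positive values: 5.45, 3.03
  Negative values: -4.37, -4.17, -3.45, -1.45
Step 2: mu+(X) = mu(P) = sum of positive atom values = 8.48
Step 3: mu-(X) = -mu(N) = sum of |negative atom values| = 13.44
Step 4: |mu|(X) = mu+(X) + mu-(X) = 8.48 + 13.44 = 21.92


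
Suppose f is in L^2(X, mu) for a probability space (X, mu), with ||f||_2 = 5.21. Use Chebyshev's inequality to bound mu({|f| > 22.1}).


Chebyshev/Markov inequality: mu(|f| > eps) <= (||f||_p / eps)^p
Step 1: ||f||_2 / eps = 5.21 / 22.1 = 0.235747
Step 2: Raise to power p = 2:
  (0.235747)^2 = 0.055576
Step 3: Therefore mu(|f| > 22.1) <= 0.055576


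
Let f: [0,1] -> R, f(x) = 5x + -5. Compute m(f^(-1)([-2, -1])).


f^(-1)([-2, -1]) = {x : -2 <= 5x + -5 <= -1}
Solving: (-2 - -5)/5 <= x <= (-1 - -5)/5
= [0.6, 0.8]
Intersecting with [0,1]: [0.6, 0.8]
Measure = 0.8 - 0.6 = 0.2


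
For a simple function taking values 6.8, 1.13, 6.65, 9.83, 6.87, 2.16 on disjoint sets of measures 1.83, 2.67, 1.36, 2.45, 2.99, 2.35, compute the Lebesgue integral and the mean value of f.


Step 1: Integral = sum(value_i * measure_i)
= 6.8*1.83 + 1.13*2.67 + 6.65*1.36 + 9.83*2.45 + 6.87*2.99 + 2.16*2.35
= 12.444 + 3.0171 + 9.044 + 24.0835 + 20.5413 + 5.076
= 74.2059
Step 2: Total measure of domain = 1.83 + 2.67 + 1.36 + 2.45 + 2.99 + 2.35 = 13.65
Step 3: Average value = 74.2059 / 13.65 = 5.43633


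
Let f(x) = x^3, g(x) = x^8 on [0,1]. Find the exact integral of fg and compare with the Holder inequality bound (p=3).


Step 1: Exact integral of f*g = integral(x^11, 0, 1) = 1/12
     = 0.083333
Step 2: Holder bound with p=3, q=1.5:
  ||f||_p = (integral x^9 dx)^(1/3) = (1/10)^(1/3) = 0.464159
  ||g||_q = (integral x^12 dx)^(1/1.5) = (1/13)^(1/1.5) = 0.180872
Step 3: Holder bound = ||f||_p * ||g||_q = 0.464159 * 0.180872 = 0.083953
Verification: 0.083333 <= 0.083953 (Holder holds)


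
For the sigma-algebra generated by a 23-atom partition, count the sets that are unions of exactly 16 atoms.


Each element of F is a union of some subset of the 23 atoms.
Elements that are unions of exactly 16 atoms correspond to 16-element subsets of the 23 atoms.
Count = C(23, 16) = 23! / (16! * 7!) = 245157.


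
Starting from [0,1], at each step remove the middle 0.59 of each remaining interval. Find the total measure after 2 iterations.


Step 1: At each step, fraction remaining = 1 - 0.59 = 0.41
Step 2: After 2 steps, measure = (0.41)^2
Step 3: Computing the power step by step:
  After step 1: 0.41
  After step 2: 0.1681
Result = 0.1681


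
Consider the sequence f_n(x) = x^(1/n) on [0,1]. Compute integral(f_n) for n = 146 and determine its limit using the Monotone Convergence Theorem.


At n = 146: f_146(x) = x^(1/146).
Step 1: integral(x^(1/146), 0, 1) = [x^(1/146+1) / (1/146+1)] from 0 to 1
     = 1 / (1/146 + 1) = 1 / ((146+1)/146) = 146/(146+1)
     = 146/147 = 0.993197
Step 2: As n -> infinity, f_n(x) = x^(1/n) -> 1 for x in (0,1], and f_n is increasing in n.
By MCT, lim_n integral(f_n) = integral(lim_n f_n) = integral(1, 0, 1) = 1.
Step 3: Verify convergence: 146/147 = 0.993197 -> 1


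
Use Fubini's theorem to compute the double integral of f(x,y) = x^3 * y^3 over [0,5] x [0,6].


By Fubini's theorem, the double integral factors as a product of single integrals:
Step 1: integral_0^5 x^3 dx = [x^4/4] from 0 to 5
     = 5^4/4 = 156.25
Step 2: integral_0^6 y^3 dy = [y^4/4] from 0 to 6
     = 6^4/4 = 324
Step 3: Double integral = 156.25 * 324 = 50625


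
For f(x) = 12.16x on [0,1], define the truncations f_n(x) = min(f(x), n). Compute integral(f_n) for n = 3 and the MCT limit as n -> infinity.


f(x) = 12.16x on [0,1]; f_n(x) = min(12.16x, n). At n = 3:
Step 1: f(x) reaches 3 at x = 3/12.16 = 0.246711
Step 2: integral(f_3) = integral(12.16x, 0, 0.246711) + integral(3, 0.246711, 1)
       = 12.16*0.246711^2/2 + 3*(1 - 0.246711)
       = 0.370066 + 2.259868
       = 2.629934
Step 3: As n -> infinity, f_n increases to f, so by MCT integral(f_n) -> integral(f) = 12.16/2 = 6.08.
Convergence: integral(f_3) = 2.629934 -> 6.08 as n -> infinity


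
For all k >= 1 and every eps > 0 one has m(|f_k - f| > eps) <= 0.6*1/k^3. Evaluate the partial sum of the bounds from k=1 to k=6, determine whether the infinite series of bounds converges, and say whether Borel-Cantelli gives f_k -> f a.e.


Step 1: List the terms 0.6*1/k^3 for k = 1 to 6:
  k=1: 0.6
  k=2: 0.075
  k=3: 0.022222
  k=4: 0.009375
  k=5: 0.0048
  k=6: 0.002778
Step 2: Partial sum = 0.6 + 0.075 + 0.022222 + 0.009375 + 0.0048 + 0.002778
     = 0.714175
Step 3: The full series sum_(k>=1) 0.6*1/k^3 converges (p-series with p = 3 > 1; a constant multiple of a convergent series converges).
Step 4: Fix eps > 0. Since sum_k m(|f_k - f| > eps) < infinity, the Borel-Cantelli lemma gives
        m(limsup_k {|f_k - f| > eps}) = 0, i.e. for a.e. x, |f_k(x) - f(x)| <= eps for all large k.
        Applying this with eps = 1/j for j = 1, 2, ... and intersecting the countably many full-measure sets,
        for a.e. x we get limsup_k |f_k(x) - f(x)| <= 1/j for every j, hence f_k -> f almost everywhere.
Conclusion: series converges; Borel-Cantelli yields f_k -> f a.e.


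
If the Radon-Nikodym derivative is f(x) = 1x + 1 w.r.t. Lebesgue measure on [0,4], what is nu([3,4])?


nu(A) = integral_A (dnu/dmu) dmu = integral_3^4 (1x + 1) dx
Step 1: Antiderivative F(x) = (1/2)x^2 + 1x
Step 2: F(4) = (1/2)*4^2 + 1*4 = 8 + 4 = 12
Step 3: F(3) = (1/2)*3^2 + 1*3 = 4.5 + 3 = 7.5
Step 4: nu([3,4]) = F(4) - F(3) = 12 - 7.5 = 4.5


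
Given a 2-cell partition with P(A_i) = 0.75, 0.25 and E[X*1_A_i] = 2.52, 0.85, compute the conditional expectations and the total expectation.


For each cell A_i: E[X|A_i] = E[X*1_A_i] / P(A_i)
Step 1: E[X|A_1] = 2.52 / 0.75 = 3.36
Step 2: E[X|A_2] = 0.85 / 0.25 = 3.4
Verification: E[X] = sum E[X*1_A_i] = 2.52 + 0.85 = 3.37


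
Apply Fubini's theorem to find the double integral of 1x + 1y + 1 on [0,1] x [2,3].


By Fubini, integrate in x first, then y.
Step 1: Fix y, integrate over x in [0,1]:
  integral(1x + 1y + 1, x=0..1)
  = 1*(1^2 - 0^2)/2 + (1y + 1)*(1 - 0)
  = 0.5 + (1y + 1)*1
  = 0.5 + 1y + 1
  = 1.5 + 1y
Step 2: Integrate over y in [2,3]:
  integral(1.5 + 1y, y=2..3)
  = 1.5*1 + 1*(3^2 - 2^2)/2
  = 1.5 + 2.5
  = 4


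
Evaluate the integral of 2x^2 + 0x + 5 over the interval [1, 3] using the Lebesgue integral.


The Lebesgue integral of a Riemann-integrable function agrees with the Riemann integral.
Antiderivative F(x) = (2/3)x^3 + (0/2)x^2 + 5x
F(3) = (2/3)*3^3 + (0/2)*3^2 + 5*3
     = (2/3)*27 + (0/2)*9 + 5*3
     = 18 + 0.0 + 15
     = 33
F(1) = 5.666667
Integral = F(3) - F(1) = 33 - 5.666667 = 27.333333


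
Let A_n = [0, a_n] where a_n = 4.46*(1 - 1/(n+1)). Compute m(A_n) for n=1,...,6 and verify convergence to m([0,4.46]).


By continuity of measure from below: if A_n increases to A, then m(A_n) -> m(A).
Here A = [0, 4.46], so m(A) = 4.46
Step 1: a_1 = 4.46*(1 - 1/2) = 2.23, m(A_1) = 2.23
Step 2: a_2 = 4.46*(1 - 1/3) = 2.9733, m(A_2) = 2.9733
Step 3: a_3 = 4.46*(1 - 1/4) = 3.345, m(A_3) = 3.345
Step 4: a_4 = 4.46*(1 - 1/5) = 3.568, m(A_4) = 3.568
Step 5: a_5 = 4.46*(1 - 1/6) = 3.7167, m(A_5) = 3.7167
Step 6: a_6 = 4.46*(1 - 1/7) = 3.8229, m(A_6) = 3.8229
Limit: m(A_n) -> m([0,4.46]) = 4.46


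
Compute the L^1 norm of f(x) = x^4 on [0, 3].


Step 1: ||f||_1 = (integral_0^3 |x^4|^1 dx)^(1/1)
     = (integral_0^3 x^4 dx)^(1/1)
Step 2: integral_0^3 x^4 dx = [x^5/(5)] from 0 to 3 = 3^5/5
     = 243/5 = 48.6
Step 3: ||f||_1 = (48.6)^(1/1) = 48.6


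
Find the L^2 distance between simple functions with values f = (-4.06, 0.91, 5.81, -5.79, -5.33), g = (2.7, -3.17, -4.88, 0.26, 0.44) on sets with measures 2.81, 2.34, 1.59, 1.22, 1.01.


Step 1: Compute differences f_i - g_i:
  -4.06 - 2.7 = -6.76
  0.91 - -3.17 = 4.08
  5.81 - -4.88 = 10.69
  -5.79 - 0.26 = -6.05
  -5.33 - 0.44 = -5.77
Step 2: Compute |diff|^2 * measure for each set:
  |-6.76|^2 * 2.81 = 45.6976 * 2.81 = 128.410256
  |4.08|^2 * 2.34 = 16.6464 * 2.34 = 38.952576
  |10.69|^2 * 1.59 = 114.2761 * 1.59 = 181.698999
  |-6.05|^2 * 1.22 = 36.6025 * 1.22 = 44.65505
  |-5.77|^2 * 1.01 = 33.2929 * 1.01 = 33.625829
Step 3: Sum = 427.34271
Step 4: ||f-g||_2 = (427.34271)^(1/2) = 20.672269


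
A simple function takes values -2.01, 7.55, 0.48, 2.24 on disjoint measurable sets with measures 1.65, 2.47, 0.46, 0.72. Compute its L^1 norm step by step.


Step 1: Compute |f_i|^1 for each value:
  |-2.01|^1 = 2.01
  |7.55|^1 = 7.55
  |0.48|^1 = 0.48
  |2.24|^1 = 2.24
Step 2: Multiply by measures and sum:
  2.01 * 1.65 = 3.3165
  7.55 * 2.47 = 18.6485
  0.48 * 0.46 = 0.2208
  2.24 * 0.72 = 1.6128
Sum = 3.3165 + 18.6485 + 0.2208 + 1.6128 = 23.7986
Step 3: Take the p-th root:
||f||_1 = (23.7986)^(1/1) = 23.7986


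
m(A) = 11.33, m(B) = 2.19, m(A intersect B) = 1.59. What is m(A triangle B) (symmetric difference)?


m(A Delta B) = m(A) + m(B) - 2*m(A n B)
= 11.33 + 2.19 - 2*1.59
= 11.33 + 2.19 - 3.18
= 10.34


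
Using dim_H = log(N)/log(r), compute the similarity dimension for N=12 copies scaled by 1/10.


For a self-similar set with N copies scaled by 1/r:
dim_H = log(N)/log(r) = log(12)/log(10)
= 2.484907/2.302585
= 1.079181


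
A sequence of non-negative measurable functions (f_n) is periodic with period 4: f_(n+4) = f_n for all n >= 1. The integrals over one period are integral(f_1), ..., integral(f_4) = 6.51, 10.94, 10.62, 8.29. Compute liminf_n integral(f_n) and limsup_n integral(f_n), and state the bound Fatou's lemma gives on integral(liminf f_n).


The sequence (integral(f_n)) is periodic with period 4, repeating the values 6.51, 10.94, 10.62, 8.29 indefinitely.
Step 1: For a periodic sequence, every tail (a_m, a_(m+1), ...) contains all 4 period values infinitely often.
Step 2: Hence inf of every tail = min of the period values = min(6.51, 10.94, 10.62, 8.29) = 6.51.
        liminf_n integral(f_n) = sup over m of (inf of tail from m) = 6.51.
Step 3: Similarly sup of every tail = max of the period values = 10.94.
        limsup_n integral(f_n) = 10.94.
Step 4: Fatou's lemma: integral(liminf_n f_n) <= liminf_n integral(f_n) = 6.51.
        So the integral of the pointwise liminf is at most 6.51.


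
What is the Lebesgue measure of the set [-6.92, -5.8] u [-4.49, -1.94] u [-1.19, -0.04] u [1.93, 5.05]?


For pairwise disjoint intervals, m(union) = sum of lengths.
= (-5.8 - -6.92) + (-1.94 - -4.49) + (-0.04 - -1.19) + (5.05 - 1.93)
= 1.12 + 2.55 + 1.15 + 3.12
= 7.94


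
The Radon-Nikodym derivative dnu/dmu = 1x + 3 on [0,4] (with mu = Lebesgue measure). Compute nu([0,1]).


nu(A) = integral_A (dnu/dmu) dmu = integral_0^1 (1x + 3) dx
Step 1: Antiderivative F(x) = (1/2)x^2 + 3x
Step 2: F(1) = (1/2)*1^2 + 3*1 = 0.5 + 3 = 3.5
Step 3: F(0) = (1/2)*0^2 + 3*0 = 0.0 + 0 = 0.0
Step 4: nu([0,1]) = F(1) - F(0) = 3.5 - 0.0 = 3.5


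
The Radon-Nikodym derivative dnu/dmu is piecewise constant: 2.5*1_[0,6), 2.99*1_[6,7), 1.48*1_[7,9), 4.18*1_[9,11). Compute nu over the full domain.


Integrate each piece of the Radon-Nikodym derivative:
Step 1: integral_0^6 2.5 dx = 2.5*(6-0) = 2.5*6 = 15
Step 2: integral_6^7 2.99 dx = 2.99*(7-6) = 2.99*1 = 2.99
Step 3: integral_7^9 1.48 dx = 1.48*(9-7) = 1.48*2 = 2.96
Step 4: integral_9^11 4.18 dx = 4.18*(11-9) = 4.18*2 = 8.36
Total: 15 + 2.99 + 2.96 + 8.36 = 29.31


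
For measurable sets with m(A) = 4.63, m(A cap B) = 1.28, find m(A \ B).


m(A \ B) = m(A) - m(A n B)
= 4.63 - 1.28
= 3.35


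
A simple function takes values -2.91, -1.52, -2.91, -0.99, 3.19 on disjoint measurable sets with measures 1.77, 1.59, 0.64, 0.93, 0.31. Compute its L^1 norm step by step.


Step 1: Compute |f_i|^1 for each value:
  |-2.91|^1 = 2.91
  |-1.52|^1 = 1.52
  |-2.91|^1 = 2.91
  |-0.99|^1 = 0.99
  |3.19|^1 = 3.19
Step 2: Multiply by measures and sum:
  2.91 * 1.77 = 5.1507
  1.52 * 1.59 = 2.4168
  2.91 * 0.64 = 1.8624
  0.99 * 0.93 = 0.9207
  3.19 * 0.31 = 0.9889
Sum = 5.1507 + 2.4168 + 1.8624 + 0.9207 + 0.9889 = 11.3395
Step 3: Take the p-th root:
||f||_1 = (11.3395)^(1/1) = 11.3395


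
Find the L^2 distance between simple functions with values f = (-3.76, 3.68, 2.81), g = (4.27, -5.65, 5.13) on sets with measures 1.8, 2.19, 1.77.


Step 1: Compute differences f_i - g_i:
  -3.76 - 4.27 = -8.03
  3.68 - -5.65 = 9.33
  2.81 - 5.13 = -2.32
Step 2: Compute |diff|^2 * measure for each set:
  |-8.03|^2 * 1.8 = 64.4809 * 1.8 = 116.06562
  |9.33|^2 * 2.19 = 87.0489 * 2.19 = 190.637091
  |-2.32|^2 * 1.77 = 5.3824 * 1.77 = 9.526848
Step 3: Sum = 316.229559
Step 4: ||f-g||_2 = (316.229559)^(1/2) = 17.782845


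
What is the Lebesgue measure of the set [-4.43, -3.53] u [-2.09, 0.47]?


For pairwise disjoint intervals, m(union) = sum of lengths.
= (-3.53 - -4.43) + (0.47 - -2.09)
= 0.9 + 2.56
= 3.46


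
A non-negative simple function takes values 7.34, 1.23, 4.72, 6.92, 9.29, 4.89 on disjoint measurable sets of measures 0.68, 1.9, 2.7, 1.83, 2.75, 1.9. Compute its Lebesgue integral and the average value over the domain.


Step 1: Integral = sum(value_i * measure_i)
= 7.34*0.68 + 1.23*1.9 + 4.72*2.7 + 6.92*1.83 + 9.29*2.75 + 4.89*1.9
= 4.9912 + 2.337 + 12.744 + 12.6636 + 25.5475 + 9.291
= 67.5743
Step 2: Total measure of domain = 0.68 + 1.9 + 2.7 + 1.83 + 2.75 + 1.9 = 11.76
Step 3: Average value = 67.5743 / 11.76 = 5.746114


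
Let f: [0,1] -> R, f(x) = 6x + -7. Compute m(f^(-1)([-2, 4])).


f^(-1)([-2, 4]) = {x : -2 <= 6x + -7 <= 4}
Solving: (-2 - -7)/6 <= x <= (4 - -7)/6
= [0.833333, 1.833333]
Intersecting with [0,1]: [0.833333, 1]
Measure = 1 - 0.833333 = 0.166667


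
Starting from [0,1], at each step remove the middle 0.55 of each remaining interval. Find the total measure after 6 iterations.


Step 1: At each step, fraction remaining = 1 - 0.55 = 0.45
Step 2: After 6 steps, measure = (0.45)^6
Step 3: Computing the power step by step:
  After step 1: 0.45
  After step 2: 0.2025
  After step 3: 0.091125
  After step 4: 0.041006
  After step 5: 0.018453
  ...
Result = 0.008304


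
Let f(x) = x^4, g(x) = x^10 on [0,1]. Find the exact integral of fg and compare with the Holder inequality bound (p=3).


Step 1: Exact integral of f*g = integral(x^14, 0, 1) = 1/15
     = 0.066667
Step 2: Holder bound with p=3, q=1.5:
  ||f||_p = (integral x^12 dx)^(1/3) = (1/13)^(1/3) = 0.42529
  ||g||_q = (integral x^15 dx)^(1/1.5) = (1/16)^(1/1.5) = 0.15749
Step 3: Holder bound = ||f||_p * ||g||_q = 0.42529 * 0.15749 = 0.066979
Verification: 0.066667 <= 0.066979 (Holder holds)


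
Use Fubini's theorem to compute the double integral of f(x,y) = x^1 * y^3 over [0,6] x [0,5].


By Fubini's theorem, the double integral factors as a product of single integrals:
Step 1: integral_0^6 x^1 dx = [x^2/2] from 0 to 6
     = 6^2/2 = 18
Step 2: integral_0^5 y^3 dy = [y^4/4] from 0 to 5
     = 5^4/4 = 156.25
Step 3: Double integral = 18 * 156.25 = 2812.5


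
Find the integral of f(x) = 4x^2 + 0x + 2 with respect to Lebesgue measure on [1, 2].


The Lebesgue integral of a Riemann-integrable function agrees with the Riemann integral.
Antiderivative F(x) = (4/3)x^3 + (0/2)x^2 + 2x
F(2) = (4/3)*2^3 + (0/2)*2^2 + 2*2
     = (4/3)*8 + (0/2)*4 + 2*2
     = 10.666667 + 0.0 + 4
     = 14.666667
F(1) = 3.333333
Integral = F(2) - F(1) = 14.666667 - 3.333333 = 11.333333


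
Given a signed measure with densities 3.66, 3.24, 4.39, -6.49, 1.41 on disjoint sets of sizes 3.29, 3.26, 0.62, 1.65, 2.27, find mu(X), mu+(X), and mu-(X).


Step 1: Compute signed measure on each set:
  Set 1: 3.66 * 3.29 = 12.0414
  Set 2: 3.24 * 3.26 = 10.5624
  Set 3: 4.39 * 0.62 = 2.7218
  Set 4: -6.49 * 1.65 = -10.7085
  Set 5: 1.41 * 2.27 = 3.2007
Step 2: Total signed measure = (12.0414) + (10.5624) + (2.7218) + (-10.7085) + (3.2007)
     = 17.8178
Step 3: Positive part mu+(X) = sum of positive contributions = 28.5263
Step 4: Negative part mu-(X) = |sum of negative contributions| = 10.7085


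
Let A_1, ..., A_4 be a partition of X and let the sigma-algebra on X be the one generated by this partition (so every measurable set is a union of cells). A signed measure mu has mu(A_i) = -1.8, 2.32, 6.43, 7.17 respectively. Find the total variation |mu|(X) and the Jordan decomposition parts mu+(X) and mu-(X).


Step 1: Every measurable set is a union of atoms (the cells / points), so a Hahn decomposition is
  obtained by grouping atoms by sign: P = union of atoms with mu > 0, N = union of the remaining atoms.
  Atoms in P (indices): 2, 3, 4;  atoms in N (indices): 1
  Positive values: 2.32, 6.43, 7.17
  Negative values: -1.8
Step 2: mu+(X) = mu(P) = sum of positive atom values = 15.92
Step 3: mu-(X) = -mu(N) = sum of |negative atom values| = 1.8
Step 4: |mu|(X) = mu+(X) + mu-(X) = 15.92 + 1.8 = 17.72


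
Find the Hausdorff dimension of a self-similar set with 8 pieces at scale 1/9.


For a self-similar set with N copies scaled by 1/r:
dim_H = log(N)/log(r) = log(8)/log(9)
= 2.079442/2.197225
= 0.946395


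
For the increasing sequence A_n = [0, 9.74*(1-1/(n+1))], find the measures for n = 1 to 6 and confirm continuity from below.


By continuity of measure from below: if A_n increases to A, then m(A_n) -> m(A).
Here A = [0, 9.74], so m(A) = 9.74
Step 1: a_1 = 9.74*(1 - 1/2) = 4.87, m(A_1) = 4.87
Step 2: a_2 = 9.74*(1 - 1/3) = 6.4933, m(A_2) = 6.4933
Step 3: a_3 = 9.74*(1 - 1/4) = 7.305, m(A_3) = 7.305
Step 4: a_4 = 9.74*(1 - 1/5) = 7.792, m(A_4) = 7.792
Step 5: a_5 = 9.74*(1 - 1/6) = 8.1167, m(A_5) = 8.1167
Step 6: a_6 = 9.74*(1 - 1/7) = 8.3486, m(A_6) = 8.3486
Limit: m(A_n) -> m([0,9.74]) = 9.74


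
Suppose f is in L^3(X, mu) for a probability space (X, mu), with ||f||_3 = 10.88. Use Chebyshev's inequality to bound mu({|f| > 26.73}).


Chebyshev/Markov inequality: mu(|f| > eps) <= (||f||_p / eps)^p
Step 1: ||f||_3 / eps = 10.88 / 26.73 = 0.407033
Step 2: Raise to power p = 3:
  (0.407033)^3 = 0.067436
Step 3: Therefore mu(|f| > 26.73) <= 0.067436


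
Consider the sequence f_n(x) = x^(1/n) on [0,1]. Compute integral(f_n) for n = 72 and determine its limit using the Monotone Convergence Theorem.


At n = 72: f_72(x) = x^(1/72).
Step 1: integral(x^(1/72), 0, 1) = [x^(1/72+1) / (1/72+1)] from 0 to 1
     = 1 / (1/72 + 1) = 1 / ((72+1)/72) = 72/(72+1)
     = 72/73 = 0.986301
Step 2: As n -> infinity, f_n(x) = x^(1/n) -> 1 for x in (0,1], and f_n is increasing in n.
By MCT, lim_n integral(f_n) = integral(lim_n f_n) = integral(1, 0, 1) = 1.
Step 3: Verify convergence: 72/73 = 0.986301 -> 1


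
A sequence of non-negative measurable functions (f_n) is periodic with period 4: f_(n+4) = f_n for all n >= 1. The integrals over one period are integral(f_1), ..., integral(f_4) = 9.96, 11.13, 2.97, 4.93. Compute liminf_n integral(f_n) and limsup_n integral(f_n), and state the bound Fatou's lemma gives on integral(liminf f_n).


The sequence (integral(f_n)) is periodic with period 4, repeating the values 9.96, 11.13, 2.97, 4.93 indefinitely.
Step 1: For a periodic sequence, every tail (a_m, a_(m+1), ...) contains all 4 period values infinitely often.
Step 2: Hence inf of every tail = min of the period values = min(9.96, 11.13, 2.97, 4.93) = 2.97.
        liminf_n integral(f_n) = sup over m of (inf of tail from m) = 2.97.
Step 3: Similarly sup of every tail = max of the period values = 11.13.
        limsup_n integral(f_n) = 11.13.
Step 4: Fatou's lemma: integral(liminf_n f_n) <= liminf_n integral(f_n) = 2.97.
        So the integral of the pointwise liminf is at most 2.97.


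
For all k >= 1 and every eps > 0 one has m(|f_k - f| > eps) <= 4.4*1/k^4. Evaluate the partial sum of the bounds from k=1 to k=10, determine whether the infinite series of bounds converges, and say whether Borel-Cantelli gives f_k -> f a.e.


Step 1: List the terms 4.4*1/k^4 for k = 1 to 10:
  k=1: 4.4
  k=2: 0.275
  k=3: 0.054321
  k=4: 0.017188
  k=5: 0.00704
  k=6: 0.003395
  k=7: 0.001833
  k=8: 0.001074
  k=9: 6.706295e-04
  k=10: 4.400000e-04
Step 2: Partial sum = 4.4 + 0.275 + 0.054321 + 0.017188 + 0.00704 + 0.003395 + 0.001833 + 0.001074 + 6.706295e-04 + 4.400000e-04
     = 4.760961
Step 3: The full series sum_(k>=1) 4.4*1/k^4 converges (p-series with p = 4 > 1; a constant multiple of a convergent series converges).
Step 4: Fix eps > 0. Since sum_k m(|f_k - f| > eps) < infinity, the Borel-Cantelli lemma gives
        m(limsup_k {|f_k - f| > eps}) = 0, i.e. for a.e. x, |f_k(x) - f(x)| <= eps for all large k.
        Applying this with eps = 1/j for j = 1, 2, ... and intersecting the countably many full-measure sets,
        for a.e. x we get limsup_k |f_k(x) - f(x)| <= 1/j for every j, hence f_k -> f almost everywhere.
Conclusion: series converges; Borel-Cantelli yields f_k -> f a.e.


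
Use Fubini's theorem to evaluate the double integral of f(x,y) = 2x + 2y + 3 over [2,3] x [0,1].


By Fubini, integrate in x first, then y.
Step 1: Fix y, integrate over x in [2,3]:
  integral(2x + 2y + 3, x=2..3)
  = 2*(3^2 - 2^2)/2 + (2y + 3)*(3 - 2)
  = 5 + (2y + 3)*1
  = 5 + 2y + 3
  = 8 + 2y
Step 2: Integrate over y in [0,1]:
  integral(8 + 2y, y=0..1)
  = 8*1 + 2*(1^2 - 0^2)/2
  = 8 + 1
  = 9


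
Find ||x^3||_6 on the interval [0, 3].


Step 1: ||f||_6 = (integral_0^3 |x^3|^6 dx)^(1/6)
     = (integral_0^3 x^18 dx)^(1/6)
Step 2: integral_0^3 x^18 dx = [x^19/(19)] from 0 to 3 = 3^19/19
     = 1162261467/19 = 6.117166e+07
Step 3: ||f||_6 = (6.117166e+07)^(1/6) = 19.849902


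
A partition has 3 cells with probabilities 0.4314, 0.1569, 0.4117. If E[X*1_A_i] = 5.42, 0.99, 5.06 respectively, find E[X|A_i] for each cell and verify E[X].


For each cell A_i: E[X|A_i] = E[X*1_A_i] / P(A_i)
Step 1: E[X|A_1] = 5.42 / 0.4314 = 12.563746
Step 2: E[X|A_2] = 0.99 / 0.1569 = 6.309751
Step 3: E[X|A_3] = 5.06 / 0.4117 = 12.290503
Verification: E[X] = sum E[X*1_A_i] = 5.42 + 0.99 + 5.06 = 11.47
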